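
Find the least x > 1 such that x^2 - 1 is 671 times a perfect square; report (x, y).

First expand sqrt(671) as a continued fraction. With x_i = (sqrt(671) + m_i)/d_i and (m_0, d_0) = (0, 1): a_0 = floor(sqrt(671)) = 25, since 25^2 = 625 <= 671 < 676 = 26^2.
Iterate m_{i+1} = d_i*a_i - m_i, d_{i+1} = (671 - m_{i+1}^2)/d_i, a_{i+1} = floor((a_0 + m_{i+1})/d_{i+1}):
  m_1 = 1*25 - 0 = 25, d_1 = (671 - 25^2)/1 = 46/1 = 46, a_1 = floor((25 + 25)/46) = 1.
  m_2 = 46*1 - 25 = 21, d_2 = (671 - 21^2)/46 = 230/46 = 5, a_2 = floor((25 + 21)/5) = 9.
  m_3 = 5*9 - 21 = 24, d_3 = (671 - 24^2)/5 = 95/5 = 19, a_3 = floor((25 + 24)/19) = 2.
  m_4 = 19*2 - 24 = 14, d_4 = (671 - 14^2)/19 = 475/19 = 25, a_4 = floor((25 + 14)/25) = 1.
  m_5 = 25*1 - 14 = 11, d_5 = (671 - 11^2)/25 = 550/25 = 22, a_5 = floor((25 + 11)/22) = 1.
  m_6 = 22*1 - 11 = 11, d_6 = (671 - 11^2)/22 = 550/22 = 25, a_6 = floor((25 + 11)/25) = 1.
  m_7 = 25*1 - 11 = 14, d_7 = (671 - 14^2)/25 = 475/25 = 19, a_7 = floor((25 + 14)/19) = 2.
  m_8 = 19*2 - 14 = 24, d_8 = (671 - 24^2)/19 = 95/19 = 5, a_8 = floor((25 + 24)/5) = 9.
  m_9 = 5*9 - 24 = 21, d_9 = (671 - 21^2)/5 = 230/5 = 46, a_9 = floor((25 + 21)/46) = 1.
  m_10 = 46*1 - 21 = 25, d_10 = (671 - 25^2)/46 = 46/46 = 1, a_10 = floor((25 + 25)/1) = 50.
  m_11 = 1*50 - 25 = 25, d_11 = (671 - 25^2)/1 = 46/1 = 46: (m_11, d_11) = (m_1, d_1) = (25, 46), so from here the quotients repeat a_1, ..., a_10; the period length is 10.
So sqrt(671) = [25; (1, 9, 2, 1, 1, 1, 2, 9, 1, 50)] with period length k = 10.
k is even, so the fundamental solution of x^2 - 671y^2 = 1 is (p_{k-1}, q_{k-1}) = (p_9, q_9); compute convergents through index 9.
Convergents (p_i = a_i*p_{i-1} + p_{i-2}, q_i = a_i*q_{i-1} + q_{i-2} with p_{-2}=0, p_{-1}=1, q_{-2}=1, q_{-1}=0):
  i=0: a_0=25, p_0 = 25*1 + 0 = 25, q_0 = 25*0 + 1 = 1.
  i=1: a_1=1, p_1 = 1*25 + 1 = 26, q_1 = 1*1 + 0 = 1.
  i=2: a_2=9, p_2 = 9*26 + 25 = 259, q_2 = 9*1 + 1 = 10.
  i=3: a_3=2, p_3 = 2*259 + 26 = 544, q_3 = 2*10 + 1 = 21.
  i=4: a_4=1, p_4 = 1*544 + 259 = 803, q_4 = 1*21 + 10 = 31.
  i=5: a_5=1, p_5 = 1*803 + 544 = 1347, q_5 = 1*31 + 21 = 52.
  i=6: a_6=1, p_6 = 1*1347 + 803 = 2150, q_6 = 1*52 + 31 = 83.
  i=7: a_7=2, p_7 = 2*2150 + 1347 = 5647, q_7 = 2*83 + 52 = 218.
  i=8: a_8=9, p_8 = 9*5647 + 2150 = 52973, q_8 = 9*218 + 83 = 2045.
  i=9: a_9=1, p_9 = 1*52973 + 5647 = 58620, q_9 = 1*2045 + 218 = 2263.
Check: 58620^2 - 671*2263^2 = 3436304400 - 3436304399 = 1, so (x, y) = (58620, 2263) solves the equation, and by the theorem it is the least positive solution.

(x, y) = (58620, 2263)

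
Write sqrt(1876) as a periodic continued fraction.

[43; (3, 5, 12, 5, 3, 86)]

Write x_i = (sqrt(1876) + m_i)/d_i with (m_0, d_0) = (0, 1). a_0 = floor(sqrt(1876)) = 43, since 43^2 = 1849 <= 1876 < 1936 = 44^2.
Iterate m_{i+1} = d_i*a_i - m_i, d_{i+1} = (1876 - m_{i+1}^2)/d_i, a_{i+1} = floor((a_0 + m_{i+1})/d_{i+1}):
  m_1 = 1*43 - 0 = 43, d_1 = (1876 - 43^2)/1 = 27/1 = 27, a_1 = floor((43 + 43)/27) = 3.
  m_2 = 27*3 - 43 = 38, d_2 = (1876 - 38^2)/27 = 432/27 = 16, a_2 = floor((43 + 38)/16) = 5.
  m_3 = 16*5 - 38 = 42, d_3 = (1876 - 42^2)/16 = 112/16 = 7, a_3 = floor((43 + 42)/7) = 12.
  m_4 = 7*12 - 42 = 42, d_4 = (1876 - 42^2)/7 = 112/7 = 16, a_4 = floor((43 + 42)/16) = 5.
  m_5 = 16*5 - 42 = 38, d_5 = (1876 - 38^2)/16 = 432/16 = 27, a_5 = floor((43 + 38)/27) = 3.
  m_6 = 27*3 - 38 = 43, d_6 = (1876 - 43^2)/27 = 27/27 = 1, a_6 = floor((43 + 43)/1) = 86.
  m_7 = 1*86 - 43 = 43, d_7 = (1876 - 43^2)/1 = 27/1 = 27: (m_7, d_7) = (m_1, d_1) = (43, 27), so from here the quotients repeat a_1, ..., a_6; the period length is 6.
Hence the expansion of sqrt(1876) is a_0 = 43 followed by the repeating block 3, 5, 12, 5, 3, 86 (period 6).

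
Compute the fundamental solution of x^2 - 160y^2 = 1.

(x, y) = (721, 57)

First expand sqrt(160) as a continued fraction. With x_i = (sqrt(160) + m_i)/d_i and (m_0, d_0) = (0, 1): a_0 = floor(sqrt(160)) = 12, since 12^2 = 144 <= 160 < 169 = 13^2.
Iterate m_{i+1} = d_i*a_i - m_i, d_{i+1} = (160 - m_{i+1}^2)/d_i, a_{i+1} = floor((a_0 + m_{i+1})/d_{i+1}):
  m_1 = 1*12 - 0 = 12, d_1 = (160 - 12^2)/1 = 16/1 = 16, a_1 = floor((12 + 12)/16) = 1.
  m_2 = 16*1 - 12 = 4, d_2 = (160 - 4^2)/16 = 144/16 = 9, a_2 = floor((12 + 4)/9) = 1.
  m_3 = 9*1 - 4 = 5, d_3 = (160 - 5^2)/9 = 135/9 = 15, a_3 = floor((12 + 5)/15) = 1.
  m_4 = 15*1 - 5 = 10, d_4 = (160 - 10^2)/15 = 60/15 = 4, a_4 = floor((12 + 10)/4) = 5.
  m_5 = 4*5 - 10 = 10, d_5 = (160 - 10^2)/4 = 60/4 = 15, a_5 = floor((12 + 10)/15) = 1.
  m_6 = 15*1 - 10 = 5, d_6 = (160 - 5^2)/15 = 135/15 = 9, a_6 = floor((12 + 5)/9) = 1.
  m_7 = 9*1 - 5 = 4, d_7 = (160 - 4^2)/9 = 144/9 = 16, a_7 = floor((12 + 4)/16) = 1.
  m_8 = 16*1 - 4 = 12, d_8 = (160 - 12^2)/16 = 16/16 = 1, a_8 = floor((12 + 12)/1) = 24.
  m_9 = 1*24 - 12 = 12, d_9 = (160 - 12^2)/1 = 16/1 = 16: (m_9, d_9) = (m_1, d_1) = (12, 16), so from here the quotients repeat a_1, ..., a_8; the period length is 8.
So sqrt(160) = [12; (1, 1, 1, 5, 1, 1, 1, 24)] with period length k = 8.
k is even, so the fundamental solution of x^2 - 160y^2 = 1 is (p_{k-1}, q_{k-1}) = (p_7, q_7); compute convergents through index 7.
Convergents (p_i = a_i*p_{i-1} + p_{i-2}, q_i = a_i*q_{i-1} + q_{i-2} with p_{-2}=0, p_{-1}=1, q_{-2}=1, q_{-1}=0):
  i=0: a_0=12, p_0 = 12*1 + 0 = 12, q_0 = 12*0 + 1 = 1.
  i=1: a_1=1, p_1 = 1*12 + 1 = 13, q_1 = 1*1 + 0 = 1.
  i=2: a_2=1, p_2 = 1*13 + 12 = 25, q_2 = 1*1 + 1 = 2.
  i=3: a_3=1, p_3 = 1*25 + 13 = 38, q_3 = 1*2 + 1 = 3.
  i=4: a_4=5, p_4 = 5*38 + 25 = 215, q_4 = 5*3 + 2 = 17.
  i=5: a_5=1, p_5 = 1*215 + 38 = 253, q_5 = 1*17 + 3 = 20.
  i=6: a_6=1, p_6 = 1*253 + 215 = 468, q_6 = 1*20 + 17 = 37.
  i=7: a_7=1, p_7 = 1*468 + 253 = 721, q_7 = 1*37 + 20 = 57.
Check: 721^2 - 160*57^2 = 519841 - 519840 = 1, so (x, y) = (721, 57) solves the equation, and by the theorem it is the least positive solution.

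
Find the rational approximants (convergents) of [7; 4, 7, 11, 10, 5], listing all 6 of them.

Using the convergent recurrence p_i = a_i*p_{i-1} + p_{i-2}, q_i = a_i*q_{i-1} + q_{i-2} with p_{-2}=0, p_{-1}=1, q_{-2}=1, q_{-1}=0:
  i=0: a_0=7, p_0 = 7*1 + 0 = 7, q_0 = 7*0 + 1 = 1.
  i=1: a_1=4, p_1 = 4*7 + 1 = 29, q_1 = 4*1 + 0 = 4.
  i=2: a_2=7, p_2 = 7*29 + 7 = 210, q_2 = 7*4 + 1 = 29.
  i=3: a_3=11, p_3 = 11*210 + 29 = 2339, q_3 = 11*29 + 4 = 323.
  i=4: a_4=10, p_4 = 10*2339 + 210 = 23600, q_4 = 10*323 + 29 = 3259.
  i=5: a_5=5, p_5 = 5*23600 + 2339 = 120339, q_5 = 5*3259 + 323 = 16618.

7/1, 29/4, 210/29, 2339/323, 23600/3259, 120339/16618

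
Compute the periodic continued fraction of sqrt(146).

[12; (12, 24)]

Write x_i = (sqrt(146) + m_i)/d_i with (m_0, d_0) = (0, 1). a_0 = floor(sqrt(146)) = 12, since 12^2 = 144 <= 146 < 169 = 13^2.
Iterate m_{i+1} = d_i*a_i - m_i, d_{i+1} = (146 - m_{i+1}^2)/d_i, a_{i+1} = floor((a_0 + m_{i+1})/d_{i+1}):
  m_1 = 1*12 - 0 = 12, d_1 = (146 - 12^2)/1 = 2/1 = 2, a_1 = floor((12 + 12)/2) = 12.
  m_2 = 2*12 - 12 = 12, d_2 = (146 - 12^2)/2 = 2/2 = 1, a_2 = floor((12 + 12)/1) = 24.
  m_3 = 1*24 - 12 = 12, d_3 = (146 - 12^2)/1 = 2/1 = 2: (m_3, d_3) = (m_1, d_1) = (12, 2), so from here the quotients repeat a_1, a_2; the period length is 2.
Hence the expansion of sqrt(146) is a_0 = 12 followed by the repeating block 12, 24 (period 2).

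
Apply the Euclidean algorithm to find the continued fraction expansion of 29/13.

Run the Euclidean algorithm on 29 and 13; the successive quotients are the partial quotients a_0, a_1, ... (each step inverts the fractional part left over by the previous one):
  29 = 2*13 + 3, so a_0 = 2.
  13 = 4*3 + 1, so a_1 = 4.
  3 = 3*1 + 0, so a_2 = 3.
The remainder reaches 0 after 3 divisions, so the expansion has 3 partial quotients, read off in order.

[2; 4, 3]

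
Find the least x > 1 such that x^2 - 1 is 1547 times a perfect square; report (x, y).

(x, y) = (118, 3)

First expand sqrt(1547) as a continued fraction. With x_i = (sqrt(1547) + m_i)/d_i and (m_0, d_0) = (0, 1): a_0 = floor(sqrt(1547)) = 39, since 39^2 = 1521 <= 1547 < 1600 = 40^2.
Iterate m_{i+1} = d_i*a_i - m_i, d_{i+1} = (1547 - m_{i+1}^2)/d_i, a_{i+1} = floor((a_0 + m_{i+1})/d_{i+1}):
  m_1 = 1*39 - 0 = 39, d_1 = (1547 - 39^2)/1 = 26/1 = 26, a_1 = floor((39 + 39)/26) = 3.
  m_2 = 26*3 - 39 = 39, d_2 = (1547 - 39^2)/26 = 26/26 = 1, a_2 = floor((39 + 39)/1) = 78.
  m_3 = 1*78 - 39 = 39, d_3 = (1547 - 39^2)/1 = 26/1 = 26: (m_3, d_3) = (m_1, d_1) = (39, 26), so from here the quotients repeat a_1, a_2; the period length is 2.
So sqrt(1547) = [39; (3, 78)] with period length k = 2.
k is even, so the fundamental solution of x^2 - 1547y^2 = 1 is (p_{k-1}, q_{k-1}) = (p_1, q_1); compute convergents through index 1.
Convergents (p_i = a_i*p_{i-1} + p_{i-2}, q_i = a_i*q_{i-1} + q_{i-2} with p_{-2}=0, p_{-1}=1, q_{-2}=1, q_{-1}=0):
  i=0: a_0=39, p_0 = 39*1 + 0 = 39, q_0 = 39*0 + 1 = 1.
  i=1: a_1=3, p_1 = 3*39 + 1 = 118, q_1 = 3*1 + 0 = 3.
Check: 118^2 - 1547*3^2 = 13924 - 13923 = 1, so (x, y) = (118, 3) solves the equation, and by the theorem it is the least positive solution.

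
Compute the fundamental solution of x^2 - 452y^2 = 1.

First expand sqrt(452) as a continued fraction. With x_i = (sqrt(452) + m_i)/d_i and (m_0, d_0) = (0, 1): a_0 = floor(sqrt(452)) = 21, since 21^2 = 441 <= 452 < 484 = 22^2.
Iterate m_{i+1} = d_i*a_i - m_i, d_{i+1} = (452 - m_{i+1}^2)/d_i, a_{i+1} = floor((a_0 + m_{i+1})/d_{i+1}):
  m_1 = 1*21 - 0 = 21, d_1 = (452 - 21^2)/1 = 11/1 = 11, a_1 = floor((21 + 21)/11) = 3.
  m_2 = 11*3 - 21 = 12, d_2 = (452 - 12^2)/11 = 308/11 = 28, a_2 = floor((21 + 12)/28) = 1.
  m_3 = 28*1 - 12 = 16, d_3 = (452 - 16^2)/28 = 196/28 = 7, a_3 = floor((21 + 16)/7) = 5.
  m_4 = 7*5 - 16 = 19, d_4 = (452 - 19^2)/7 = 91/7 = 13, a_4 = floor((21 + 19)/13) = 3.
  m_5 = 13*3 - 19 = 20, d_5 = (452 - 20^2)/13 = 52/13 = 4, a_5 = floor((21 + 20)/4) = 10.
  m_6 = 4*10 - 20 = 20, d_6 = (452 - 20^2)/4 = 52/4 = 13, a_6 = floor((21 + 20)/13) = 3.
  m_7 = 13*3 - 20 = 19, d_7 = (452 - 19^2)/13 = 91/13 = 7, a_7 = floor((21 + 19)/7) = 5.
  m_8 = 7*5 - 19 = 16, d_8 = (452 - 16^2)/7 = 196/7 = 28, a_8 = floor((21 + 16)/28) = 1.
  m_9 = 28*1 - 16 = 12, d_9 = (452 - 12^2)/28 = 308/28 = 11, a_9 = floor((21 + 12)/11) = 3.
  m_10 = 11*3 - 12 = 21, d_10 = (452 - 21^2)/11 = 11/11 = 1, a_10 = floor((21 + 21)/1) = 42.
  m_11 = 1*42 - 21 = 21, d_11 = (452 - 21^2)/1 = 11/1 = 11: (m_11, d_11) = (m_1, d_1) = (21, 11), so from here the quotients repeat a_1, ..., a_10; the period length is 10.
So sqrt(452) = [21; (3, 1, 5, 3, 10, 3, 5, 1, 3, 42)] with period length k = 10.
k is even, so the fundamental solution of x^2 - 452y^2 = 1 is (p_{k-1}, q_{k-1}) = (p_9, q_9); compute convergents through index 9.
Convergents (p_i = a_i*p_{i-1} + p_{i-2}, q_i = a_i*q_{i-1} + q_{i-2} with p_{-2}=0, p_{-1}=1, q_{-2}=1, q_{-1}=0):
  i=0: a_0=21, p_0 = 21*1 + 0 = 21, q_0 = 21*0 + 1 = 1.
  i=1: a_1=3, p_1 = 3*21 + 1 = 64, q_1 = 3*1 + 0 = 3.
  i=2: a_2=1, p_2 = 1*64 + 21 = 85, q_2 = 1*3 + 1 = 4.
  i=3: a_3=5, p_3 = 5*85 + 64 = 489, q_3 = 5*4 + 3 = 23.
  i=4: a_4=3, p_4 = 3*489 + 85 = 1552, q_4 = 3*23 + 4 = 73.
  i=5: a_5=10, p_5 = 10*1552 + 489 = 16009, q_5 = 10*73 + 23 = 753.
  i=6: a_6=3, p_6 = 3*16009 + 1552 = 49579, q_6 = 3*753 + 73 = 2332.
  i=7: a_7=5, p_7 = 5*49579 + 16009 = 263904, q_7 = 5*2332 + 753 = 12413.
  i=8: a_8=1, p_8 = 1*263904 + 49579 = 313483, q_8 = 1*12413 + 2332 = 14745.
  i=9: a_9=3, p_9 = 3*313483 + 263904 = 1204353, q_9 = 3*14745 + 12413 = 56648.
Check: 1204353^2 - 452*56648^2 = 1450466148609 - 1450466148608 = 1, so (x, y) = (1204353, 56648) solves the equation, and by the theorem it is the least positive solution.

(x, y) = (1204353, 56648)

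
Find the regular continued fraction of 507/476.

Run the Euclidean algorithm on 507 and 476; the successive quotients are the partial quotients a_0, a_1, ... (each step inverts the fractional part left over by the previous one):
  507 = 1*476 + 31, so a_0 = 1.
  476 = 15*31 + 11, so a_1 = 15.
  31 = 2*11 + 9, so a_2 = 2.
  11 = 1*9 + 2, so a_3 = 1.
  9 = 4*2 + 1, so a_4 = 4.
  2 = 2*1 + 0, so a_5 = 2.
The remainder reaches 0 after 6 divisions, so the expansion has 6 partial quotients, read off in order.

[1; 15, 2, 1, 4, 2]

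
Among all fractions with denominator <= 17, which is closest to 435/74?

Expand x = 435/74 as a continued fraction with the Euclidean algorithm:
  435 = 5*74 + 65, so a_0 = 5.
  74 = 1*65 + 9, so a_1 = 1.
  65 = 7*9 + 2, so a_2 = 7.
  9 = 4*2 + 1, so a_3 = 4.
  2 = 2*1 + 0, so a_4 = 2.
so x = [5; 1, 7, 4, 2].
Convergents (p_i = a_i*p_{i-1} + p_{i-2}, q_i = a_i*q_{i-1} + q_{i-2} with p_{-2}=0, p_{-1}=1, q_{-2}=1, q_{-1}=0), until the denominator exceeds 17:
  i=0: a_0=5, p_0 = 5*1 + 0 = 5, q_0 = 5*0 + 1 = 1.
  i=1: a_1=1, p_1 = 1*5 + 1 = 6, q_1 = 1*1 + 0 = 1.
  i=2: a_2=7, p_2 = 7*6 + 5 = 47, q_2 = 7*1 + 1 = 8.
  i=3: a_3=4, p_3 = 4*47 + 6 = 194, q_3 = 4*8 + 1 = 33.
q_3 = 33 > 17, so the last convergent with denominator <= 17 is p_2/q_2 = 47/8.
The closest fraction with denominator <= 17 is either p_2/q_2 or the intermediate fraction (k*p_2 + p_1)/(k*q_2 + q_1) with the largest k >= 1 whose denominator stays <= 17; these approach x as k grows, and every other convergent or intermediate fraction in range is farther away.
Largest k: floor((17 - q_1)/q_2) = floor((17 - 1)/8) = 2.
That gives (2*47 + 6)/(2*8 + 1) = 100/17.
Compare the errors: |x - 47/8| = |435*8 - 47*74|/(74*8) = 2/592, and |x - 100/17| = |435*17 - 100*74|/(74*17) = 5/1258.
Cross-multiplying, 2*1258 = 2516 < 2960 = 5*592, so 2/592 is smaller: the convergent 47/8 is closer to x than 100/17.

47/8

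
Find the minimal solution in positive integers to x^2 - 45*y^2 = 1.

First expand sqrt(45) as a continued fraction. With x_i = (sqrt(45) + m_i)/d_i and (m_0, d_0) = (0, 1): a_0 = floor(sqrt(45)) = 6, since 6^2 = 36 <= 45 < 49 = 7^2.
Iterate m_{i+1} = d_i*a_i - m_i, d_{i+1} = (45 - m_{i+1}^2)/d_i, a_{i+1} = floor((a_0 + m_{i+1})/d_{i+1}):
  m_1 = 1*6 - 0 = 6, d_1 = (45 - 6^2)/1 = 9/1 = 9, a_1 = floor((6 + 6)/9) = 1.
  m_2 = 9*1 - 6 = 3, d_2 = (45 - 3^2)/9 = 36/9 = 4, a_2 = floor((6 + 3)/4) = 2.
  m_3 = 4*2 - 3 = 5, d_3 = (45 - 5^2)/4 = 20/4 = 5, a_3 = floor((6 + 5)/5) = 2.
  m_4 = 5*2 - 5 = 5, d_4 = (45 - 5^2)/5 = 20/5 = 4, a_4 = floor((6 + 5)/4) = 2.
  m_5 = 4*2 - 5 = 3, d_5 = (45 - 3^2)/4 = 36/4 = 9, a_5 = floor((6 + 3)/9) = 1.
  m_6 = 9*1 - 3 = 6, d_6 = (45 - 6^2)/9 = 9/9 = 1, a_6 = floor((6 + 6)/1) = 12.
  m_7 = 1*12 - 6 = 6, d_7 = (45 - 6^2)/1 = 9/1 = 9: (m_7, d_7) = (m_1, d_1) = (6, 9), so from here the quotients repeat a_1, ..., a_6; the period length is 6.
So sqrt(45) = [6; (1, 2, 2, 2, 1, 12)] with period length k = 6.
k is even, so the fundamental solution of x^2 - 45y^2 = 1 is (p_{k-1}, q_{k-1}) = (p_5, q_5); compute convergents through index 5.
Convergents (p_i = a_i*p_{i-1} + p_{i-2}, q_i = a_i*q_{i-1} + q_{i-2} with p_{-2}=0, p_{-1}=1, q_{-2}=1, q_{-1}=0):
  i=0: a_0=6, p_0 = 6*1 + 0 = 6, q_0 = 6*0 + 1 = 1.
  i=1: a_1=1, p_1 = 1*6 + 1 = 7, q_1 = 1*1 + 0 = 1.
  i=2: a_2=2, p_2 = 2*7 + 6 = 20, q_2 = 2*1 + 1 = 3.
  i=3: a_3=2, p_3 = 2*20 + 7 = 47, q_3 = 2*3 + 1 = 7.
  i=4: a_4=2, p_4 = 2*47 + 20 = 114, q_4 = 2*7 + 3 = 17.
  i=5: a_5=1, p_5 = 1*114 + 47 = 161, q_5 = 1*17 + 7 = 24.
Check: 161^2 - 45*24^2 = 25921 - 25920 = 1, so (x, y) = (161, 24) solves the equation, and by the theorem it is the least positive solution.

(x, y) = (161, 24)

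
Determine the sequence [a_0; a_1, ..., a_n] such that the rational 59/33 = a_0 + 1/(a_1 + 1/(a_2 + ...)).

Run the Euclidean algorithm on 59 and 33; the successive quotients are the partial quotients a_0, a_1, ... (each step inverts the fractional part left over by the previous one):
  59 = 1*33 + 26, so a_0 = 1.
  33 = 1*26 + 7, so a_1 = 1.
  26 = 3*7 + 5, so a_2 = 3.
  7 = 1*5 + 2, so a_3 = 1.
  5 = 2*2 + 1, so a_4 = 2.
  2 = 2*1 + 0, so a_5 = 2.
The remainder reaches 0 after 6 divisions, so the expansion has 6 partial quotients, read off in order.

[1; 1, 3, 1, 2, 2]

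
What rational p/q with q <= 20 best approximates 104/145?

5/7

Expand x = 104/145 as a continued fraction with the Euclidean algorithm:
  104 = 0*145 + 104, so a_0 = 0.
  145 = 1*104 + 41, so a_1 = 1.
  104 = 2*41 + 22, so a_2 = 2.
  41 = 1*22 + 19, so a_3 = 1.
  22 = 1*19 + 3, so a_4 = 1.
  19 = 6*3 + 1, so a_5 = 6.
  3 = 3*1 + 0, so a_6 = 3.
so x = [0; 1, 2, 1, 1, 6, 3].
Convergents (p_i = a_i*p_{i-1} + p_{i-2}, q_i = a_i*q_{i-1} + q_{i-2} with p_{-2}=0, p_{-1}=1, q_{-2}=1, q_{-1}=0), until the denominator exceeds 20:
  i=0: a_0=0, p_0 = 0*1 + 0 = 0, q_0 = 0*0 + 1 = 1.
  i=1: a_1=1, p_1 = 1*0 + 1 = 1, q_1 = 1*1 + 0 = 1.
  i=2: a_2=2, p_2 = 2*1 + 0 = 2, q_2 = 2*1 + 1 = 3.
  i=3: a_3=1, p_3 = 1*2 + 1 = 3, q_3 = 1*3 + 1 = 4.
  i=4: a_4=1, p_4 = 1*3 + 2 = 5, q_4 = 1*4 + 3 = 7.
  i=5: a_5=6, p_5 = 6*5 + 3 = 33, q_5 = 6*7 + 4 = 46.
q_5 = 46 > 20, so the last convergent with denominator <= 20 is p_4/q_4 = 5/7.
The closest fraction with denominator <= 20 is either p_4/q_4 or the intermediate fraction (k*p_4 + p_3)/(k*q_4 + q_3) with the largest k >= 1 whose denominator stays <= 20; these approach x as k grows, and every other convergent or intermediate fraction in range is farther away.
Largest k: floor((20 - q_3)/q_4) = floor((20 - 4)/7) = 2.
That gives (2*5 + 3)/(2*7 + 4) = 13/18.
Compare the errors: |x - 5/7| = |104*7 - 5*145|/(145*7) = 3/1015, and |x - 13/18| = |104*18 - 13*145|/(145*18) = 13/2610.
Cross-multiplying, 3*2610 = 7830 < 13195 = 13*1015, so 3/1015 is smaller: the convergent 5/7 is closer to x than 13/18.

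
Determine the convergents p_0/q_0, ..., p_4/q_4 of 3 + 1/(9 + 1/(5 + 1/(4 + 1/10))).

Using the convergent recurrence p_i = a_i*p_{i-1} + p_{i-2}, q_i = a_i*q_{i-1} + q_{i-2} with p_{-2}=0, p_{-1}=1, q_{-2}=1, q_{-1}=0:
  i=0: a_0=3, p_0 = 3*1 + 0 = 3, q_0 = 3*0 + 1 = 1.
  i=1: a_1=9, p_1 = 9*3 + 1 = 28, q_1 = 9*1 + 0 = 9.
  i=2: a_2=5, p_2 = 5*28 + 3 = 143, q_2 = 5*9 + 1 = 46.
  i=3: a_3=4, p_3 = 4*143 + 28 = 600, q_3 = 4*46 + 9 = 193.
  i=4: a_4=10, p_4 = 10*600 + 143 = 6143, q_4 = 10*193 + 46 = 1976.

3/1, 28/9, 143/46, 600/193, 6143/1976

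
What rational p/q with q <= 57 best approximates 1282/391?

Expand x = 1282/391 as a continued fraction with the Euclidean algorithm:
  1282 = 3*391 + 109, so a_0 = 3.
  391 = 3*109 + 64, so a_1 = 3.
  109 = 1*64 + 45, so a_2 = 1.
  64 = 1*45 + 19, so a_3 = 1.
  45 = 2*19 + 7, so a_4 = 2.
  19 = 2*7 + 5, so a_5 = 2.
  7 = 1*5 + 2, so a_6 = 1.
  5 = 2*2 + 1, so a_7 = 2.
  2 = 2*1 + 0, so a_8 = 2.
so x = [3; 3, 1, 1, 2, 2, 1, 2, 2].
Convergents (p_i = a_i*p_{i-1} + p_{i-2}, q_i = a_i*q_{i-1} + q_{i-2} with p_{-2}=0, p_{-1}=1, q_{-2}=1, q_{-1}=0), until the denominator exceeds 57:
  i=0: a_0=3, p_0 = 3*1 + 0 = 3, q_0 = 3*0 + 1 = 1.
  i=1: a_1=3, p_1 = 3*3 + 1 = 10, q_1 = 3*1 + 0 = 3.
  i=2: a_2=1, p_2 = 1*10 + 3 = 13, q_2 = 1*3 + 1 = 4.
  i=3: a_3=1, p_3 = 1*13 + 10 = 23, q_3 = 1*4 + 3 = 7.
  i=4: a_4=2, p_4 = 2*23 + 13 = 59, q_4 = 2*7 + 4 = 18.
  i=5: a_5=2, p_5 = 2*59 + 23 = 141, q_5 = 2*18 + 7 = 43.
  i=6: a_6=1, p_6 = 1*141 + 59 = 200, q_6 = 1*43 + 18 = 61.
q_6 = 61 > 57, so the last convergent with denominator <= 57 is p_5/q_5 = 141/43.
The closest fraction with denominator <= 57 is either p_5/q_5 or the intermediate fraction (k*p_5 + p_4)/(k*q_5 + q_4) with the largest k >= 1 whose denominator stays <= 57; these approach x as k grows, and every other convergent or intermediate fraction in range is farther away.
Largest k: floor((57 - q_4)/q_5) = floor((57 - 18)/43) = 0.
Since k = 0, no intermediate fraction beyond p_5/q_5 has denominator <= 57, so the convergent 141/43 is the closest (its error is |1282*43 - 141*391|/(391*43) = 5/16813).

141/43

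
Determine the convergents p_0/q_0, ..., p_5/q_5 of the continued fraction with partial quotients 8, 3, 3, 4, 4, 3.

Using the convergent recurrence p_i = a_i*p_{i-1} + p_{i-2}, q_i = a_i*q_{i-1} + q_{i-2} with p_{-2}=0, p_{-1}=1, q_{-2}=1, q_{-1}=0:
  i=0: a_0=8, p_0 = 8*1 + 0 = 8, q_0 = 8*0 + 1 = 1.
  i=1: a_1=3, p_1 = 3*8 + 1 = 25, q_1 = 3*1 + 0 = 3.
  i=2: a_2=3, p_2 = 3*25 + 8 = 83, q_2 = 3*3 + 1 = 10.
  i=3: a_3=4, p_3 = 4*83 + 25 = 357, q_3 = 4*10 + 3 = 43.
  i=4: a_4=4, p_4 = 4*357 + 83 = 1511, q_4 = 4*43 + 10 = 182.
  i=5: a_5=3, p_5 = 3*1511 + 357 = 4890, q_5 = 3*182 + 43 = 589.

8/1, 25/3, 83/10, 357/43, 1511/182, 4890/589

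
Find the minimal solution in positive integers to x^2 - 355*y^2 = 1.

(x, y) = (954809, 50676)

First expand sqrt(355) as a continued fraction. With x_i = (sqrt(355) + m_i)/d_i and (m_0, d_0) = (0, 1): a_0 = floor(sqrt(355)) = 18, since 18^2 = 324 <= 355 < 361 = 19^2.
Iterate m_{i+1} = d_i*a_i - m_i, d_{i+1} = (355 - m_{i+1}^2)/d_i, a_{i+1} = floor((a_0 + m_{i+1})/d_{i+1}):
  m_1 = 1*18 - 0 = 18, d_1 = (355 - 18^2)/1 = 31/1 = 31, a_1 = floor((18 + 18)/31) = 1.
  m_2 = 31*1 - 18 = 13, d_2 = (355 - 13^2)/31 = 186/31 = 6, a_2 = floor((18 + 13)/6) = 5.
  m_3 = 6*5 - 13 = 17, d_3 = (355 - 17^2)/6 = 66/6 = 11, a_3 = floor((18 + 17)/11) = 3.
  m_4 = 11*3 - 17 = 16, d_4 = (355 - 16^2)/11 = 99/11 = 9, a_4 = floor((18 + 16)/9) = 3.
  m_5 = 9*3 - 16 = 11, d_5 = (355 - 11^2)/9 = 234/9 = 26, a_5 = floor((18 + 11)/26) = 1.
  m_6 = 26*1 - 11 = 15, d_6 = (355 - 15^2)/26 = 130/26 = 5, a_6 = floor((18 + 15)/5) = 6.
  m_7 = 5*6 - 15 = 15, d_7 = (355 - 15^2)/5 = 130/5 = 26, a_7 = floor((18 + 15)/26) = 1.
  m_8 = 26*1 - 15 = 11, d_8 = (355 - 11^2)/26 = 234/26 = 9, a_8 = floor((18 + 11)/9) = 3.
  m_9 = 9*3 - 11 = 16, d_9 = (355 - 16^2)/9 = 99/9 = 11, a_9 = floor((18 + 16)/11) = 3.
  m_10 = 11*3 - 16 = 17, d_10 = (355 - 17^2)/11 = 66/11 = 6, a_10 = floor((18 + 17)/6) = 5.
  m_11 = 6*5 - 17 = 13, d_11 = (355 - 13^2)/6 = 186/6 = 31, a_11 = floor((18 + 13)/31) = 1.
  m_12 = 31*1 - 13 = 18, d_12 = (355 - 18^2)/31 = 31/31 = 1, a_12 = floor((18 + 18)/1) = 36.
  m_13 = 1*36 - 18 = 18, d_13 = (355 - 18^2)/1 = 31/1 = 31: (m_13, d_13) = (m_1, d_1) = (18, 31), so from here the quotients repeat a_1, ..., a_12; the period length is 12.
So sqrt(355) = [18; (1, 5, 3, 3, 1, 6, 1, 3, 3, 5, 1, 36)] with period length k = 12.
k is even, so the fundamental solution of x^2 - 355y^2 = 1 is (p_{k-1}, q_{k-1}) = (p_11, q_11); compute convergents through index 11.
Convergents (p_i = a_i*p_{i-1} + p_{i-2}, q_i = a_i*q_{i-1} + q_{i-2} with p_{-2}=0, p_{-1}=1, q_{-2}=1, q_{-1}=0):
  i=0: a_0=18, p_0 = 18*1 + 0 = 18, q_0 = 18*0 + 1 = 1.
  i=1: a_1=1, p_1 = 1*18 + 1 = 19, q_1 = 1*1 + 0 = 1.
  i=2: a_2=5, p_2 = 5*19 + 18 = 113, q_2 = 5*1 + 1 = 6.
  i=3: a_3=3, p_3 = 3*113 + 19 = 358, q_3 = 3*6 + 1 = 19.
  i=4: a_4=3, p_4 = 3*358 + 113 = 1187, q_4 = 3*19 + 6 = 63.
  i=5: a_5=1, p_5 = 1*1187 + 358 = 1545, q_5 = 1*63 + 19 = 82.
  i=6: a_6=6, p_6 = 6*1545 + 1187 = 10457, q_6 = 6*82 + 63 = 555.
  i=7: a_7=1, p_7 = 1*10457 + 1545 = 12002, q_7 = 1*555 + 82 = 637.
  i=8: a_8=3, p_8 = 3*12002 + 10457 = 46463, q_8 = 3*637 + 555 = 2466.
  i=9: a_9=3, p_9 = 3*46463 + 12002 = 151391, q_9 = 3*2466 + 637 = 8035.
  i=10: a_10=5, p_10 = 5*151391 + 46463 = 803418, q_10 = 5*8035 + 2466 = 42641.
  i=11: a_11=1, p_11 = 1*803418 + 151391 = 954809, q_11 = 1*42641 + 8035 = 50676.
Check: 954809^2 - 355*50676^2 = 911660226481 - 911660226480 = 1, so (x, y) = (954809, 50676) solves the equation, and by the theorem it is the least positive solution.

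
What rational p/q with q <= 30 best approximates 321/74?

Expand x = 321/74 as a continued fraction with the Euclidean algorithm:
  321 = 4*74 + 25, so a_0 = 4.
  74 = 2*25 + 24, so a_1 = 2.
  25 = 1*24 + 1, so a_2 = 1.
  24 = 24*1 + 0, so a_3 = 24.
so x = [4; 2, 1, 24].
Convergents (p_i = a_i*p_{i-1} + p_{i-2}, q_i = a_i*q_{i-1} + q_{i-2} with p_{-2}=0, p_{-1}=1, q_{-2}=1, q_{-1}=0), until the denominator exceeds 30:
  i=0: a_0=4, p_0 = 4*1 + 0 = 4, q_0 = 4*0 + 1 = 1.
  i=1: a_1=2, p_1 = 2*4 + 1 = 9, q_1 = 2*1 + 0 = 2.
  i=2: a_2=1, p_2 = 1*9 + 4 = 13, q_2 = 1*2 + 1 = 3.
  i=3: a_3=24, p_3 = 24*13 + 9 = 321, q_3 = 24*3 + 2 = 74.
q_3 = 74 > 30, so the last convergent with denominator <= 30 is p_2/q_2 = 13/3.
The closest fraction with denominator <= 30 is either p_2/q_2 or the intermediate fraction (k*p_2 + p_1)/(k*q_2 + q_1) with the largest k >= 1 whose denominator stays <= 30; these approach x as k grows, and every other convergent or intermediate fraction in range is farther away.
Largest k: floor((30 - q_1)/q_2) = floor((30 - 2)/3) = 9.
That gives (9*13 + 9)/(9*3 + 2) = 126/29.
Compare the errors: |x - 13/3| = |321*3 - 13*74|/(74*3) = 1/222, and |x - 126/29| = |321*29 - 126*74|/(74*29) = 15/2146.
Cross-multiplying, 1*2146 = 2146 < 3330 = 15*222, so 1/222 is smaller: the convergent 13/3 is closer to x than 126/29.

13/3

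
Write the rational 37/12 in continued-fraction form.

[3; 12]

Run the Euclidean algorithm on 37 and 12; the successive quotients are the partial quotients a_0, a_1, ... (each step inverts the fractional part left over by the previous one):
  37 = 3*12 + 1, so a_0 = 3.
  12 = 12*1 + 0, so a_1 = 12.
The remainder reaches 0 after 2 divisions, so the expansion has 2 partial quotients, read off in order.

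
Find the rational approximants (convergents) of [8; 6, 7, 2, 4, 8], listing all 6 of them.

8/1, 49/6, 351/43, 751/92, 3355/411, 27591/3380

Using the convergent recurrence p_i = a_i*p_{i-1} + p_{i-2}, q_i = a_i*q_{i-1} + q_{i-2} with p_{-2}=0, p_{-1}=1, q_{-2}=1, q_{-1}=0:
  i=0: a_0=8, p_0 = 8*1 + 0 = 8, q_0 = 8*0 + 1 = 1.
  i=1: a_1=6, p_1 = 6*8 + 1 = 49, q_1 = 6*1 + 0 = 6.
  i=2: a_2=7, p_2 = 7*49 + 8 = 351, q_2 = 7*6 + 1 = 43.
  i=3: a_3=2, p_3 = 2*351 + 49 = 751, q_3 = 2*43 + 6 = 92.
  i=4: a_4=4, p_4 = 4*751 + 351 = 3355, q_4 = 4*92 + 43 = 411.
  i=5: a_5=8, p_5 = 8*3355 + 751 = 27591, q_5 = 8*411 + 92 = 3380.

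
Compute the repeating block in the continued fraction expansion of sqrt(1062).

Write x_i = (sqrt(1062) + m_i)/d_i with (m_0, d_0) = (0, 1). a_0 = floor(sqrt(1062)) = 32, since 32^2 = 1024 <= 1062 < 1089 = 33^2.
Iterate m_{i+1} = d_i*a_i - m_i, d_{i+1} = (1062 - m_{i+1}^2)/d_i, a_{i+1} = floor((a_0 + m_{i+1})/d_{i+1}):
  m_1 = 1*32 - 0 = 32, d_1 = (1062 - 32^2)/1 = 38/1 = 38, a_1 = floor((32 + 32)/38) = 1.
  m_2 = 38*1 - 32 = 6, d_2 = (1062 - 6^2)/38 = 1026/38 = 27, a_2 = floor((32 + 6)/27) = 1.
  m_3 = 27*1 - 6 = 21, d_3 = (1062 - 21^2)/27 = 621/27 = 23, a_3 = floor((32 + 21)/23) = 2.
  m_4 = 23*2 - 21 = 25, d_4 = (1062 - 25^2)/23 = 437/23 = 19, a_4 = floor((32 + 25)/19) = 3.
  m_5 = 19*3 - 25 = 32, d_5 = (1062 - 32^2)/19 = 38/19 = 2, a_5 = floor((32 + 32)/2) = 32.
  m_6 = 2*32 - 32 = 32, d_6 = (1062 - 32^2)/2 = 38/2 = 19, a_6 = floor((32 + 32)/19) = 3.
  m_7 = 19*3 - 32 = 25, d_7 = (1062 - 25^2)/19 = 437/19 = 23, a_7 = floor((32 + 25)/23) = 2.
  m_8 = 23*2 - 25 = 21, d_8 = (1062 - 21^2)/23 = 621/23 = 27, a_8 = floor((32 + 21)/27) = 1.
  m_9 = 27*1 - 21 = 6, d_9 = (1062 - 6^2)/27 = 1026/27 = 38, a_9 = floor((32 + 6)/38) = 1.
  m_10 = 38*1 - 6 = 32, d_10 = (1062 - 32^2)/38 = 38/38 = 1, a_10 = floor((32 + 32)/1) = 64.
  m_11 = 1*64 - 32 = 32, d_11 = (1062 - 32^2)/1 = 38/1 = 38: (m_11, d_11) = (m_1, d_1) = (32, 38), so from here the quotients repeat a_1, ..., a_10; the period length is 10.
Hence the expansion of sqrt(1062) is a_0 = 32 followed by the repeating block 1, 1, 2, 3, 32, 3, 2, 1, 1, 64 (period 10).

[32; (1, 1, 2, 3, 32, 3, 2, 1, 1, 64)]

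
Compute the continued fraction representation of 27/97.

[0; 3, 1, 1, 2, 5]

Run the Euclidean algorithm on 27 and 97; the successive quotients are the partial quotients a_0, a_1, ... (each step inverts the fractional part left over by the previous one):
  27 = 0*97 + 27, so a_0 = 0.
  97 = 3*27 + 16, so a_1 = 3.
  27 = 1*16 + 11, so a_2 = 1.
  16 = 1*11 + 5, so a_3 = 1.
  11 = 2*5 + 1, so a_4 = 2.
  5 = 5*1 + 0, so a_5 = 5.
The remainder reaches 0 after 6 divisions, so the expansion has 6 partial quotients, read off in order.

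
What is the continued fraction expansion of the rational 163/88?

[1; 1, 5, 1, 3, 3]

Run the Euclidean algorithm on 163 and 88; the successive quotients are the partial quotients a_0, a_1, ... (each step inverts the fractional part left over by the previous one):
  163 = 1*88 + 75, so a_0 = 1.
  88 = 1*75 + 13, so a_1 = 1.
  75 = 5*13 + 10, so a_2 = 5.
  13 = 1*10 + 3, so a_3 = 1.
  10 = 3*3 + 1, so a_4 = 3.
  3 = 3*1 + 0, so a_5 = 3.
The remainder reaches 0 after 6 divisions, so the expansion has 6 partial quotients, read off in order.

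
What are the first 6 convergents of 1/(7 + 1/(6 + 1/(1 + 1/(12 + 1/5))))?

0/1, 1/7, 6/43, 7/50, 90/643, 457/3265

Using the convergent recurrence p_i = a_i*p_{i-1} + p_{i-2}, q_i = a_i*q_{i-1} + q_{i-2} with p_{-2}=0, p_{-1}=1, q_{-2}=1, q_{-1}=0:
  i=0: a_0=0, p_0 = 0*1 + 0 = 0, q_0 = 0*0 + 1 = 1.
  i=1: a_1=7, p_1 = 7*0 + 1 = 1, q_1 = 7*1 + 0 = 7.
  i=2: a_2=6, p_2 = 6*1 + 0 = 6, q_2 = 6*7 + 1 = 43.
  i=3: a_3=1, p_3 = 1*6 + 1 = 7, q_3 = 1*43 + 7 = 50.
  i=4: a_4=12, p_4 = 12*7 + 6 = 90, q_4 = 12*50 + 43 = 643.
  i=5: a_5=5, p_5 = 5*90 + 7 = 457, q_5 = 5*643 + 50 = 3265.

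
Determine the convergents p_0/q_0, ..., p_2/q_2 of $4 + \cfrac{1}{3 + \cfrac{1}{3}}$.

4/1, 13/3, 43/10

Using the convergent recurrence p_i = a_i*p_{i-1} + p_{i-2}, q_i = a_i*q_{i-1} + q_{i-2} with p_{-2}=0, p_{-1}=1, q_{-2}=1, q_{-1}=0:
  i=0: a_0=4, p_0 = 4*1 + 0 = 4, q_0 = 4*0 + 1 = 1.
  i=1: a_1=3, p_1 = 3*4 + 1 = 13, q_1 = 3*1 + 0 = 3.
  i=2: a_2=3, p_2 = 3*13 + 4 = 43, q_2 = 3*3 + 1 = 10.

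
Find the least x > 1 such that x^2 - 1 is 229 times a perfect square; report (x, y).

(x, y) = (5848201, 386460)

First expand sqrt(229) as a continued fraction. With x_i = (sqrt(229) + m_i)/d_i and (m_0, d_0) = (0, 1): a_0 = floor(sqrt(229)) = 15, since 15^2 = 225 <= 229 < 256 = 16^2.
Iterate m_{i+1} = d_i*a_i - m_i, d_{i+1} = (229 - m_{i+1}^2)/d_i, a_{i+1} = floor((a_0 + m_{i+1})/d_{i+1}):
  m_1 = 1*15 - 0 = 15, d_1 = (229 - 15^2)/1 = 4/1 = 4, a_1 = floor((15 + 15)/4) = 7.
  m_2 = 4*7 - 15 = 13, d_2 = (229 - 13^2)/4 = 60/4 = 15, a_2 = floor((15 + 13)/15) = 1.
  m_3 = 15*1 - 13 = 2, d_3 = (229 - 2^2)/15 = 225/15 = 15, a_3 = floor((15 + 2)/15) = 1.
  m_4 = 15*1 - 2 = 13, d_4 = (229 - 13^2)/15 = 60/15 = 4, a_4 = floor((15 + 13)/4) = 7.
  m_5 = 4*7 - 13 = 15, d_5 = (229 - 15^2)/4 = 4/4 = 1, a_5 = floor((15 + 15)/1) = 30.
  m_6 = 1*30 - 15 = 15, d_6 = (229 - 15^2)/1 = 4/1 = 4: (m_6, d_6) = (m_1, d_1) = (15, 4), so from here the quotients repeat a_1, ..., a_5; the period length is 5.
So sqrt(229) = [15; (7, 1, 1, 7, 30)] with period length k = 5.
k is odd, so (p_{k-1}, q_{k-1}) only solves x^2 - 229y^2 = -1 and the fundamental solution of x^2 - 229y^2 = 1 is (p_{2k-1}, q_{2k-1}) = (p_9, q_9); compute convergents through index 9, running through the period twice.
Convergents (p_i = a_i*p_{i-1} + p_{i-2}, q_i = a_i*q_{i-1} + q_{i-2} with p_{-2}=0, p_{-1}=1, q_{-2}=1, q_{-1}=0):
  i=0: a_0=15, p_0 = 15*1 + 0 = 15, q_0 = 15*0 + 1 = 1.
  i=1: a_1=7, p_1 = 7*15 + 1 = 106, q_1 = 7*1 + 0 = 7.
  i=2: a_2=1, p_2 = 1*106 + 15 = 121, q_2 = 1*7 + 1 = 8.
  i=3: a_3=1, p_3 = 1*121 + 106 = 227, q_3 = 1*8 + 7 = 15.
  i=4: a_4=7, p_4 = 7*227 + 121 = 1710, q_4 = 7*15 + 8 = 113.
  i=5: a_5=30, p_5 = 30*1710 + 227 = 51527, q_5 = 30*113 + 15 = 3405.
  i=6: a_6=7, p_6 = 7*51527 + 1710 = 362399, q_6 = 7*3405 + 113 = 23948.
  i=7: a_7=1, p_7 = 1*362399 + 51527 = 413926, q_7 = 1*23948 + 3405 = 27353.
  i=8: a_8=1, p_8 = 1*413926 + 362399 = 776325, q_8 = 1*27353 + 23948 = 51301.
  i=9: a_9=7, p_9 = 7*776325 + 413926 = 5848201, q_9 = 7*51301 + 27353 = 386460.
Indeed p_4^2 - 229*q_4^2 = 2924100 - 2924101 = -1, not +1.
Check: 5848201^2 - 229*386460^2 = 34201454936401 - 34201454936400 = 1, so (x, y) = (5848201, 386460) solves the equation, and by the theorem it is the least positive solution.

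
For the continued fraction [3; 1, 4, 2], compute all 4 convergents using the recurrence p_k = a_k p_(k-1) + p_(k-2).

Using the convergent recurrence p_i = a_i*p_{i-1} + p_{i-2}, q_i = a_i*q_{i-1} + q_{i-2} with p_{-2}=0, p_{-1}=1, q_{-2}=1, q_{-1}=0:
  i=0: a_0=3, p_0 = 3*1 + 0 = 3, q_0 = 3*0 + 1 = 1.
  i=1: a_1=1, p_1 = 1*3 + 1 = 4, q_1 = 1*1 + 0 = 1.
  i=2: a_2=4, p_2 = 4*4 + 3 = 19, q_2 = 4*1 + 1 = 5.
  i=3: a_3=2, p_3 = 2*19 + 4 = 42, q_3 = 2*5 + 1 = 11.

3/1, 4/1, 19/5, 42/11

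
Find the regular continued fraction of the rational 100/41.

[2; 2, 3, 1, 1, 2]

Run the Euclidean algorithm on 100 and 41; the successive quotients are the partial quotients a_0, a_1, ... (each step inverts the fractional part left over by the previous one):
  100 = 2*41 + 18, so a_0 = 2.
  41 = 2*18 + 5, so a_1 = 2.
  18 = 3*5 + 3, so a_2 = 3.
  5 = 1*3 + 2, so a_3 = 1.
  3 = 1*2 + 1, so a_4 = 1.
  2 = 2*1 + 0, so a_5 = 2.
The remainder reaches 0 after 6 divisions, so the expansion has 6 partial quotients, read off in order.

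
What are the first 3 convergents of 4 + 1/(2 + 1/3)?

4/1, 9/2, 31/7

Using the convergent recurrence p_i = a_i*p_{i-1} + p_{i-2}, q_i = a_i*q_{i-1} + q_{i-2} with p_{-2}=0, p_{-1}=1, q_{-2}=1, q_{-1}=0:
  i=0: a_0=4, p_0 = 4*1 + 0 = 4, q_0 = 4*0 + 1 = 1.
  i=1: a_1=2, p_1 = 2*4 + 1 = 9, q_1 = 2*1 + 0 = 2.
  i=2: a_2=3, p_2 = 3*9 + 4 = 31, q_2 = 3*2 + 1 = 7.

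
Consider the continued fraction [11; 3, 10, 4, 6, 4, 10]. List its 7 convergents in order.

Using the convergent recurrence p_i = a_i*p_{i-1} + p_{i-2}, q_i = a_i*q_{i-1} + q_{i-2} with p_{-2}=0, p_{-1}=1, q_{-2}=1, q_{-1}=0:
  i=0: a_0=11, p_0 = 11*1 + 0 = 11, q_0 = 11*0 + 1 = 1.
  i=1: a_1=3, p_1 = 3*11 + 1 = 34, q_1 = 3*1 + 0 = 3.
  i=2: a_2=10, p_2 = 10*34 + 11 = 351, q_2 = 10*3 + 1 = 31.
  i=3: a_3=4, p_3 = 4*351 + 34 = 1438, q_3 = 4*31 + 3 = 127.
  i=4: a_4=6, p_4 = 6*1438 + 351 = 8979, q_4 = 6*127 + 31 = 793.
  i=5: a_5=4, p_5 = 4*8979 + 1438 = 37354, q_5 = 4*793 + 127 = 3299.
  i=6: a_6=10, p_6 = 10*37354 + 8979 = 382519, q_6 = 10*3299 + 793 = 33783.

11/1, 34/3, 351/31, 1438/127, 8979/793, 37354/3299, 382519/33783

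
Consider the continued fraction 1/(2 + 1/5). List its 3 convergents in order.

0/1, 1/2, 5/11

Using the convergent recurrence p_i = a_i*p_{i-1} + p_{i-2}, q_i = a_i*q_{i-1} + q_{i-2} with p_{-2}=0, p_{-1}=1, q_{-2}=1, q_{-1}=0:
  i=0: a_0=0, p_0 = 0*1 + 0 = 0, q_0 = 0*0 + 1 = 1.
  i=1: a_1=2, p_1 = 2*0 + 1 = 1, q_1 = 2*1 + 0 = 2.
  i=2: a_2=5, p_2 = 5*1 + 0 = 5, q_2 = 5*2 + 1 = 11.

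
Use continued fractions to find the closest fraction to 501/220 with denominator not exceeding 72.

Expand x = 501/220 as a continued fraction with the Euclidean algorithm:
  501 = 2*220 + 61, so a_0 = 2.
  220 = 3*61 + 37, so a_1 = 3.
  61 = 1*37 + 24, so a_2 = 1.
  37 = 1*24 + 13, so a_3 = 1.
  24 = 1*13 + 11, so a_4 = 1.
  13 = 1*11 + 2, so a_5 = 1.
  11 = 5*2 + 1, so a_6 = 5.
  2 = 2*1 + 0, so a_7 = 2.
so x = [2; 3, 1, 1, 1, 1, 5, 2].
Convergents (p_i = a_i*p_{i-1} + p_{i-2}, q_i = a_i*q_{i-1} + q_{i-2} with p_{-2}=0, p_{-1}=1, q_{-2}=1, q_{-1}=0), until the denominator exceeds 72:
  i=0: a_0=2, p_0 = 2*1 + 0 = 2, q_0 = 2*0 + 1 = 1.
  i=1: a_1=3, p_1 = 3*2 + 1 = 7, q_1 = 3*1 + 0 = 3.
  i=2: a_2=1, p_2 = 1*7 + 2 = 9, q_2 = 1*3 + 1 = 4.
  i=3: a_3=1, p_3 = 1*9 + 7 = 16, q_3 = 1*4 + 3 = 7.
  i=4: a_4=1, p_4 = 1*16 + 9 = 25, q_4 = 1*7 + 4 = 11.
  i=5: a_5=1, p_5 = 1*25 + 16 = 41, q_5 = 1*11 + 7 = 18.
  i=6: a_6=5, p_6 = 5*41 + 25 = 230, q_6 = 5*18 + 11 = 101.
q_6 = 101 > 72, so the last convergent with denominator <= 72 is p_5/q_5 = 41/18.
The closest fraction with denominator <= 72 is either p_5/q_5 or the intermediate fraction (k*p_5 + p_4)/(k*q_5 + q_4) with the largest k >= 1 whose denominator stays <= 72; these approach x as k grows, and every other convergent or intermediate fraction in range is farther away.
Largest k: floor((72 - q_4)/q_5) = floor((72 - 11)/18) = 3.
That gives (3*41 + 25)/(3*18 + 11) = 148/65.
Compare the errors: |x - 41/18| = |501*18 - 41*220|/(220*18) = 2/3960, and |x - 148/65| = |501*65 - 148*220|/(220*65) = 5/14300.
Cross-multiplying, 5*3960 = 19800 < 28600 = 2*14300, so 5/14300 is smaller: the intermediate fraction 148/65 is closer to x than 41/18.

148/65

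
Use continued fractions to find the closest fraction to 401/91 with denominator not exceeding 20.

75/17

Expand x = 401/91 as a continued fraction with the Euclidean algorithm:
  401 = 4*91 + 37, so a_0 = 4.
  91 = 2*37 + 17, so a_1 = 2.
  37 = 2*17 + 3, so a_2 = 2.
  17 = 5*3 + 2, so a_3 = 5.
  3 = 1*2 + 1, so a_4 = 1.
  2 = 2*1 + 0, so a_5 = 2.
so x = [4; 2, 2, 5, 1, 2].
Convergents (p_i = a_i*p_{i-1} + p_{i-2}, q_i = a_i*q_{i-1} + q_{i-2} with p_{-2}=0, p_{-1}=1, q_{-2}=1, q_{-1}=0), until the denominator exceeds 20:
  i=0: a_0=4, p_0 = 4*1 + 0 = 4, q_0 = 4*0 + 1 = 1.
  i=1: a_1=2, p_1 = 2*4 + 1 = 9, q_1 = 2*1 + 0 = 2.
  i=2: a_2=2, p_2 = 2*9 + 4 = 22, q_2 = 2*2 + 1 = 5.
  i=3: a_3=5, p_3 = 5*22 + 9 = 119, q_3 = 5*5 + 2 = 27.
q_3 = 27 > 20, so the last convergent with denominator <= 20 is p_2/q_2 = 22/5.
The closest fraction with denominator <= 20 is either p_2/q_2 or the intermediate fraction (k*p_2 + p_1)/(k*q_2 + q_1) with the largest k >= 1 whose denominator stays <= 20; these approach x as k grows, and every other convergent or intermediate fraction in range is farther away.
Largest k: floor((20 - q_1)/q_2) = floor((20 - 2)/5) = 3.
That gives (3*22 + 9)/(3*5 + 2) = 75/17.
Compare the errors: |x - 22/5| = |401*5 - 22*91|/(91*5) = 3/455, and |x - 75/17| = |401*17 - 75*91|/(91*17) = 8/1547.
Cross-multiplying, 8*455 = 3640 < 4641 = 3*1547, so 8/1547 is smaller: the intermediate fraction 75/17 is closer to x than 22/5.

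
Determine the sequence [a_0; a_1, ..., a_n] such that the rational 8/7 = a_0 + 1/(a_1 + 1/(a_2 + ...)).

[1; 7]

Run the Euclidean algorithm on 8 and 7; the successive quotients are the partial quotients a_0, a_1, ... (each step inverts the fractional part left over by the previous one):
  8 = 1*7 + 1, so a_0 = 1.
  7 = 7*1 + 0, so a_1 = 7.
The remainder reaches 0 after 2 divisions, so the expansion has 2 partial quotients, read off in order.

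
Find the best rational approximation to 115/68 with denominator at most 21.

22/13

Expand x = 115/68 as a continued fraction with the Euclidean algorithm:
  115 = 1*68 + 47, so a_0 = 1.
  68 = 1*47 + 21, so a_1 = 1.
  47 = 2*21 + 5, so a_2 = 2.
  21 = 4*5 + 1, so a_3 = 4.
  5 = 5*1 + 0, so a_4 = 5.
so x = [1; 1, 2, 4, 5].
Convergents (p_i = a_i*p_{i-1} + p_{i-2}, q_i = a_i*q_{i-1} + q_{i-2} with p_{-2}=0, p_{-1}=1, q_{-2}=1, q_{-1}=0), until the denominator exceeds 21:
  i=0: a_0=1, p_0 = 1*1 + 0 = 1, q_0 = 1*0 + 1 = 1.
  i=1: a_1=1, p_1 = 1*1 + 1 = 2, q_1 = 1*1 + 0 = 1.
  i=2: a_2=2, p_2 = 2*2 + 1 = 5, q_2 = 2*1 + 1 = 3.
  i=3: a_3=4, p_3 = 4*5 + 2 = 22, q_3 = 4*3 + 1 = 13.
  i=4: a_4=5, p_4 = 5*22 + 5 = 115, q_4 = 5*13 + 3 = 68.
q_4 = 68 > 21, so the last convergent with denominator <= 21 is p_3/q_3 = 22/13.
The closest fraction with denominator <= 21 is either p_3/q_3 or the intermediate fraction (k*p_3 + p_2)/(k*q_3 + q_2) with the largest k >= 1 whose denominator stays <= 21; these approach x as k grows, and every other convergent or intermediate fraction in range is farther away.
Largest k: floor((21 - q_2)/q_3) = floor((21 - 3)/13) = 1.
That gives (1*22 + 5)/(1*13 + 3) = 27/16.
Compare the errors: |x - 22/13| = |115*13 - 22*68|/(68*13) = 1/884, and |x - 27/16| = |115*16 - 27*68|/(68*16) = 4/1088.
Cross-multiplying, 1*1088 = 1088 < 3536 = 4*884, so 1/884 is smaller: the convergent 22/13 is closer to x than 27/16.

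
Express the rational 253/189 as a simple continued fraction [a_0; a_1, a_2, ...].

[1; 2, 1, 20, 3]

Run the Euclidean algorithm on 253 and 189; the successive quotients are the partial quotients a_0, a_1, ... (each step inverts the fractional part left over by the previous one):
  253 = 1*189 + 64, so a_0 = 1.
  189 = 2*64 + 61, so a_1 = 2.
  64 = 1*61 + 3, so a_2 = 1.
  61 = 20*3 + 1, so a_3 = 20.
  3 = 3*1 + 0, so a_4 = 3.
The remainder reaches 0 after 5 divisions, so the expansion has 5 partial quotients, read off in order.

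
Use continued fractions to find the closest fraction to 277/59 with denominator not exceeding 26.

Expand x = 277/59 as a continued fraction with the Euclidean algorithm:
  277 = 4*59 + 41, so a_0 = 4.
  59 = 1*41 + 18, so a_1 = 1.
  41 = 2*18 + 5, so a_2 = 2.
  18 = 3*5 + 3, so a_3 = 3.
  5 = 1*3 + 2, so a_4 = 1.
  3 = 1*2 + 1, so a_5 = 1.
  2 = 2*1 + 0, so a_6 = 2.
so x = [4; 1, 2, 3, 1, 1, 2].
Convergents (p_i = a_i*p_{i-1} + p_{i-2}, q_i = a_i*q_{i-1} + q_{i-2} with p_{-2}=0, p_{-1}=1, q_{-2}=1, q_{-1}=0), until the denominator exceeds 26:
  i=0: a_0=4, p_0 = 4*1 + 0 = 4, q_0 = 4*0 + 1 = 1.
  i=1: a_1=1, p_1 = 1*4 + 1 = 5, q_1 = 1*1 + 0 = 1.
  i=2: a_2=2, p_2 = 2*5 + 4 = 14, q_2 = 2*1 + 1 = 3.
  i=3: a_3=3, p_3 = 3*14 + 5 = 47, q_3 = 3*3 + 1 = 10.
  i=4: a_4=1, p_4 = 1*47 + 14 = 61, q_4 = 1*10 + 3 = 13.
  i=5: a_5=1, p_5 = 1*61 + 47 = 108, q_5 = 1*13 + 10 = 23.
  i=6: a_6=2, p_6 = 2*108 + 61 = 277, q_6 = 2*23 + 13 = 59.
q_6 = 59 > 26, so the last convergent with denominator <= 26 is p_5/q_5 = 108/23.
The closest fraction with denominator <= 26 is either p_5/q_5 or the intermediate fraction (k*p_5 + p_4)/(k*q_5 + q_4) with the largest k >= 1 whose denominator stays <= 26; these approach x as k grows, and every other convergent or intermediate fraction in range is farther away.
Largest k: floor((26 - q_4)/q_5) = floor((26 - 13)/23) = 0.
Since k = 0, no intermediate fraction beyond p_5/q_5 has denominator <= 26, so the convergent 108/23 is the closest (its error is |277*23 - 108*59|/(59*23) = 1/1357).

108/23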